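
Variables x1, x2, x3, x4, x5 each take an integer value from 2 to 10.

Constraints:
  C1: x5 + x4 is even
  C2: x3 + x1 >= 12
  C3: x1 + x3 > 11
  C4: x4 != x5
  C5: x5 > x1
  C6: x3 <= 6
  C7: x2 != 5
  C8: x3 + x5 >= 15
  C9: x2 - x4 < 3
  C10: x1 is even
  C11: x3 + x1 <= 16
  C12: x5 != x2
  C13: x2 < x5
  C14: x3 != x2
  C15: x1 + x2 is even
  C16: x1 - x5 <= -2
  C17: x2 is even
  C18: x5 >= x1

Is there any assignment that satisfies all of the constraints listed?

Satisfiable

The assignment x1 = 8, x2 = 8, x3 = 6, x4 = 6, x5 = 10 works:
  constraint 2 holds since x3 + x1 = 14.
  constraint 3 holds since x1 + x3 = 14.
  constraint 8 holds since x3 + x5 = 16.
The rest check out directly.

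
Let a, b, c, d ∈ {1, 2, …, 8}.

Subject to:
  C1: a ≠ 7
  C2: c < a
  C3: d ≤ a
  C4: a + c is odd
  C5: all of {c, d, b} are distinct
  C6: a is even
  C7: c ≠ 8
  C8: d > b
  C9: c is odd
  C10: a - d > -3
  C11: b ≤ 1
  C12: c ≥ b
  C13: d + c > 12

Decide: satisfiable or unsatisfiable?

One satisfying assignment is a = 8, b = 1, c = 5, d = 8.
For the less obvious constraints — constraint 10: a - d = 0; constraint 13: d + c = 13 — and the others hold by inspection.

Satisfiable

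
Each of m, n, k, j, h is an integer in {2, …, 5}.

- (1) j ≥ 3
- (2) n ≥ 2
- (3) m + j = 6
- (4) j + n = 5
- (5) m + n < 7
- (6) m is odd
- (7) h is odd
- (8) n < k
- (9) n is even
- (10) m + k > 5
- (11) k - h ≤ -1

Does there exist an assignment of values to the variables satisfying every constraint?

Try m = 3, n = 2, k = 4, j = 3, h = 5.
Check constraint 3: m + j = 6; constraint 4: j + n = 5; constraint 5: m + n = 5. The remaining constraints are straightforward to verify.

Satisfiable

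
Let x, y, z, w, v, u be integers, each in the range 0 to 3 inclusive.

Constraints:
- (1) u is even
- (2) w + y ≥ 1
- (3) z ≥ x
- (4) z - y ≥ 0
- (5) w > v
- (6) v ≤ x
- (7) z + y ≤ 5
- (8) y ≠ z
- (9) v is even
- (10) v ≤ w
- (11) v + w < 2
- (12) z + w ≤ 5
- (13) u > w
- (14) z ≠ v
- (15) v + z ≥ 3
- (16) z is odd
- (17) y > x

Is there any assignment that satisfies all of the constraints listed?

Take x = 0, y = 1, z = 3, w = 1, v = 0, u = 2. Then constraint 2: w + y = 2; constraint 4: z - y = 2; constraint 7: z + y = 4, and every other listed constraint is also met.

Satisfiable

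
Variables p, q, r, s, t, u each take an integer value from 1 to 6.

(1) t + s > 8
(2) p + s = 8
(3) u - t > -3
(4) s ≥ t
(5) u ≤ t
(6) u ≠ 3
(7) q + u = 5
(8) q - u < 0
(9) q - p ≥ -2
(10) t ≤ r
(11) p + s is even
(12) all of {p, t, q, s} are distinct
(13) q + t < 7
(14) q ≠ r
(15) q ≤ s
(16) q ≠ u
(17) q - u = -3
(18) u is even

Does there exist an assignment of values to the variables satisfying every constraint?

Satisfiable

One satisfying assignment is p = 3, q = 1, r = 6, s = 5, t = 4, u = 4.
For the less obvious constraints — constraint 1: t + s = 9; constraint 2: p + s = 8 — and the others hold by inspection.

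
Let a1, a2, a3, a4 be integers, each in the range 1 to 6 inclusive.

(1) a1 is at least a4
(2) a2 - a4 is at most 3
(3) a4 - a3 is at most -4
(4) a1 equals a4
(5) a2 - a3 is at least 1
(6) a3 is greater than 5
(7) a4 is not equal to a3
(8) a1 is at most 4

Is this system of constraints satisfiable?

Unsatisfiable

Constraints 2, 3, and 5 give a2 − a3 ≥ 1, a3 − a4 ≥ 4, a4 − a2 ≥ -3.
Adding all 3 inequalities: the left sides telescope to 0, and the right sides sum to 1 + 4 + (-3) = 2. So 0 ≥ 2, which is false.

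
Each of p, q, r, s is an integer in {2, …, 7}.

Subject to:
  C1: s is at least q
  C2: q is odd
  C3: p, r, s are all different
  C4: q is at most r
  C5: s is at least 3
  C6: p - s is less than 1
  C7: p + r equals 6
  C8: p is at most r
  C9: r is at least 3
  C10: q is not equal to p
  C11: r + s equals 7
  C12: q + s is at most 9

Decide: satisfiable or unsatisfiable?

Satisfiable

Try p = 2, q = 3, r = 4, s = 3.
Check constraint 6: p - s = -1; constraint 7: p + r = 6; constraint 11: r + s = 7. The remaining constraints are straightforward to verify.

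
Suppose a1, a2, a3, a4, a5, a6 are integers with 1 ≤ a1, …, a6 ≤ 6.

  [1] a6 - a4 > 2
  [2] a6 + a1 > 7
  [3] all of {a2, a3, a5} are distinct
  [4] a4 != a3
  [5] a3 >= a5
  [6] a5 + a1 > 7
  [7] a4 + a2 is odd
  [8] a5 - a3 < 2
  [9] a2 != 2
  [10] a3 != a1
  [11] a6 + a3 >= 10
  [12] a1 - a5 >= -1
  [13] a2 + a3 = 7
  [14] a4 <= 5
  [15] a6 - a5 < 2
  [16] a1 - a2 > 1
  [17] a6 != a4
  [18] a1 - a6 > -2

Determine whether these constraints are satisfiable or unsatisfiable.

Satisfiable

Try a1 = 5, a2 = 1, a3 = 6, a4 = 2, a5 = 5, a6 = 5.
Check constraint 1: a6 - a4 = 3; constraint 2: a6 + a1 = 10. The remaining constraints are straightforward to verify.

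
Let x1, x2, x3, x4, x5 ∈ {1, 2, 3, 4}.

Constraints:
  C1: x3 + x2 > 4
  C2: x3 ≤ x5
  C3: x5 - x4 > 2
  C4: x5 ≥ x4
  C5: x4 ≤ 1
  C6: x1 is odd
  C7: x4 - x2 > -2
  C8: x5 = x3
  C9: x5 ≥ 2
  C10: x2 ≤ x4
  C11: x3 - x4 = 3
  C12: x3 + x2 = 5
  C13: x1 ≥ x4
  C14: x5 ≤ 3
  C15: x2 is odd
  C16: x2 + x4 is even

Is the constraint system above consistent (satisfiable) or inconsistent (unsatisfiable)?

From constraints 2 and 14: x3 ≤ x5 ≤ 3. From constraints 5 and 10: x2 ≤ x4 ≤ 1. Hence x3 + x2 ≤ 4. But constraint 12 requires x3 + x2 = 5, and 5 > 4. Contradiction.

Unsatisfiable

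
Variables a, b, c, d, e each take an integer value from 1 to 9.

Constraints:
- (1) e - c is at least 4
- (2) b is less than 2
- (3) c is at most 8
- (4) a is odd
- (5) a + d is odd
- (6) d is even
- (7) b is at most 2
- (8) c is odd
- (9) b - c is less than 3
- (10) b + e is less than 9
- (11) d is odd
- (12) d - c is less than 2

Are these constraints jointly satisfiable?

Unsatisfiable

Constraint 4 makes a odd and constraint 11 makes d odd, so a + d must be even. Constraint 5 says a + d is odd — contradiction.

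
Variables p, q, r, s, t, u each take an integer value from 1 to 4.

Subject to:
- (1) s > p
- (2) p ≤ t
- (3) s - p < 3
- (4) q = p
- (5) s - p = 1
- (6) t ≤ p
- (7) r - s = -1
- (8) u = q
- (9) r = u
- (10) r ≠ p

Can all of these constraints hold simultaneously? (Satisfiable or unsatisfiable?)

From constraints 4, 8, and 9, r = u = q = p, so r = p. But constraint 10 says r ≠ p. Contradiction.

Unsatisfiable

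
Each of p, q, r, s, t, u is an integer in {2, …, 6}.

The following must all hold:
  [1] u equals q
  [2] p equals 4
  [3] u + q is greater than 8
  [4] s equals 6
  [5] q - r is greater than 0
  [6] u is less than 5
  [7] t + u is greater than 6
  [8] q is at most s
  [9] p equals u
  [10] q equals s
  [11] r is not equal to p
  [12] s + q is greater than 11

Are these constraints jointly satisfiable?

Unsatisfiable

Constraint 2 fixes p = 4 and constraint 4 fixes s = 6. Constraints 1, 9, and 10 give p = u = q = s, so p = s. But 4 ≠ 6 — contradiction.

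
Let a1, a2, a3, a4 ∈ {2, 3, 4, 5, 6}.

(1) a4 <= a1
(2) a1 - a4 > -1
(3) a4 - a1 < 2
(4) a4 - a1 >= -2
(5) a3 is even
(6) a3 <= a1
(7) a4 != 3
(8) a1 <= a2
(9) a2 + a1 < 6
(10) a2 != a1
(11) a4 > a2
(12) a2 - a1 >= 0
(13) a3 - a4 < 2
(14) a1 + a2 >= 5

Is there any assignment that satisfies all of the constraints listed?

Constraints 1, 8, and 11 give a2 < a4, a4 ≤ a1, a1 ≤ a2. Chaining: a2 < a4 ≤ a1 ≤ a2, which forces a2 < a2 — impossible.

Unsatisfiable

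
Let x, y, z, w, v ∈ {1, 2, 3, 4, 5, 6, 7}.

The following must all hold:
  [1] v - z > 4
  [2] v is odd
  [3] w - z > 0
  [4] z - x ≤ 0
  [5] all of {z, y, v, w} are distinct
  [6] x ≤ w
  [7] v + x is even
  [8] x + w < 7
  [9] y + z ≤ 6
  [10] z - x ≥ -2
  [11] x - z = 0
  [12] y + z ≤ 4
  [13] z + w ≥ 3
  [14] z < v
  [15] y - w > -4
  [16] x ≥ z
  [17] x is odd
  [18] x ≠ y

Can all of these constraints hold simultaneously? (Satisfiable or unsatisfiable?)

Take x = 1, y = 3, z = 1, w = 4, v = 7. Then constraint 1: v - z = 6; constraint 3: w - z = 3; constraint 4: z - x = 0, and every other listed constraint is also met.

Satisfiable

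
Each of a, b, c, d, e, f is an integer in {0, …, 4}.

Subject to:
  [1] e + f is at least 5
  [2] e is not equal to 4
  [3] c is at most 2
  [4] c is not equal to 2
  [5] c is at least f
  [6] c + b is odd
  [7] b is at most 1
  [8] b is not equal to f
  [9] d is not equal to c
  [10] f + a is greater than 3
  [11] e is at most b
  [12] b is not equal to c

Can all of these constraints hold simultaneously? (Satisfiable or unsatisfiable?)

Unsatisfiable

From constraints 7 and 11: e ≤ b ≤ 1. From constraints 3 and 5: f ≤ c ≤ 2. Hence e + f ≤ 3. But constraint 1 requires e + f ≥ 5, and 5 > 3. Contradiction.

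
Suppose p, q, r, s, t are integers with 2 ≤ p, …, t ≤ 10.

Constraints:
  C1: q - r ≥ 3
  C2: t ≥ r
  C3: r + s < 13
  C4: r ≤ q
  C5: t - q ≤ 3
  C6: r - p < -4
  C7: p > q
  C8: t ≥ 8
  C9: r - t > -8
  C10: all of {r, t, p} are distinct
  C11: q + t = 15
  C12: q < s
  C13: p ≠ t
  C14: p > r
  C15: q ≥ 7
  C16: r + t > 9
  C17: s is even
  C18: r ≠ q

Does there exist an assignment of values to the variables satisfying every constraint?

Satisfiable

The assignment p = 10, q = 7, r = 3, s = 8, t = 8 works:
  constraint 1 holds since q - r = 4.
  constraint 3 holds since r + s = 11.
  constraint 5 holds since t - q = 1.
The rest check out directly.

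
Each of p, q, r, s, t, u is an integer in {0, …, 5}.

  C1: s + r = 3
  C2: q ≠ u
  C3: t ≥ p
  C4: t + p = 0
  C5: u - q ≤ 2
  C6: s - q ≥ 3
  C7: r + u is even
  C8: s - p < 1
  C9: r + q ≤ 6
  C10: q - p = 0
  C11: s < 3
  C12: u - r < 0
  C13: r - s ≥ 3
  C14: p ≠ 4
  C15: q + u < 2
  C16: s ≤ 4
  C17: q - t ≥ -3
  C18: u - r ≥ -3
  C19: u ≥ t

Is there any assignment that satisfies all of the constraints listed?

Unsatisfiable

Constraints 5, 6, 13, and 18 give s − q ≥ 3, q − u ≥ -2, u − r ≥ -3, r − s ≥ 3.
Adding all 4 inequalities: the left sides telescope to 0, and the right sides sum to 3 + (-2) + (-3) + 3 = 1. So 0 ≥ 1, which is false.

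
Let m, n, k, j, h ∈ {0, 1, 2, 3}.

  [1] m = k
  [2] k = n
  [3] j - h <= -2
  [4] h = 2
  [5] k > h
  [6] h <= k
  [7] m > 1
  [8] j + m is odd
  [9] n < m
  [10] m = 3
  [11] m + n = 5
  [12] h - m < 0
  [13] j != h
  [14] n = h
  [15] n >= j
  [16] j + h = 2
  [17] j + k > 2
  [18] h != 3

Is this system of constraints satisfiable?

Constraint 10 fixes m = 3 and constraint 4 fixes h = 2. Constraints 1, 2, and 14 give m = k = n = h, so m = h. But 3 ≠ 2 — contradiction.

Unsatisfiable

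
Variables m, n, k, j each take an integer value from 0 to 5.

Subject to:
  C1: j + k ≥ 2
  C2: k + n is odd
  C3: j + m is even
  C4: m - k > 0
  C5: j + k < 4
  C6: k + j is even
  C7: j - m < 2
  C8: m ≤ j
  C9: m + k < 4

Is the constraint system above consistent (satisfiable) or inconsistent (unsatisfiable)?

Satisfiable

Setting (m, n, k, j) = (2, 3, 0, 2) satisfies everything: constraint 1: j + k = 2; constraint 4: m - k = 2, and the others follow.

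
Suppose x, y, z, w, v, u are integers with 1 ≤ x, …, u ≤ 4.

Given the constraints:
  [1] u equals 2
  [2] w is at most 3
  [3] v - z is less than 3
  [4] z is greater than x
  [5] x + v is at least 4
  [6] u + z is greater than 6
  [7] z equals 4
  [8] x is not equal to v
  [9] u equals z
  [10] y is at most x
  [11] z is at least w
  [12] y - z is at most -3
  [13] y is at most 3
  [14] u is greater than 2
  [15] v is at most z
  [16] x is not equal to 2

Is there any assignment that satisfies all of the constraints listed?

Constraint 1 fixes u = 2 and constraint 7 fixes z = 4, but constraint 9 requires u = z. Since 2 ≠ 4, contradiction.

Unsatisfiable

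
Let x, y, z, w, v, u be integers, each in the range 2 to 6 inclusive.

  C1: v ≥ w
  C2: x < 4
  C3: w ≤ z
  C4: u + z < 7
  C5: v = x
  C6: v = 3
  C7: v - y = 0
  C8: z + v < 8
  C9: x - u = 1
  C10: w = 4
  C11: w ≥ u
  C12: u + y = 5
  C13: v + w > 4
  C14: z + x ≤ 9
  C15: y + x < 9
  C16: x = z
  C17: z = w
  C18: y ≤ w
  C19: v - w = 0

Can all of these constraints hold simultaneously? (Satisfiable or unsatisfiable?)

Constraint 6 fixes v = 3 and constraint 10 fixes w = 4. Constraints 5, 16, and 17 give v = x = z = w, so v = w. But 3 ≠ 4 — contradiction.

Unsatisfiable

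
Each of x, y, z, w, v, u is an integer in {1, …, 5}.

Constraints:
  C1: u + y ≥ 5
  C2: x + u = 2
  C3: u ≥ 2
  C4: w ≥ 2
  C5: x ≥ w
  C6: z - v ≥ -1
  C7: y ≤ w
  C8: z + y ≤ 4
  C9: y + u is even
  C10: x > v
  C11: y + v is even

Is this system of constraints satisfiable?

From constraints 4 and 5: x ≥ w ≥ 2. From constraint 3: u ≥ 2. Hence x + u ≥ 4. But constraint 2 requires x + u = 2, and 2 < 4. Contradiction.

Unsatisfiable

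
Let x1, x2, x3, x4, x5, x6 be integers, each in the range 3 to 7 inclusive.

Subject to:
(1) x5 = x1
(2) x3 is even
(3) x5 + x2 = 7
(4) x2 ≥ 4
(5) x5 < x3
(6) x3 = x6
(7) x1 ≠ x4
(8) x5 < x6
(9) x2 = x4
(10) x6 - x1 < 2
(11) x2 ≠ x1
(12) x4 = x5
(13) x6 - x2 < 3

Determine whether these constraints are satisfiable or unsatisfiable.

From constraints 1, 9, and 12, x2 = x4 = x5 = x1, so x2 = x1. But constraint 11 says x2 ≠ x1. Contradiction.

Unsatisfiable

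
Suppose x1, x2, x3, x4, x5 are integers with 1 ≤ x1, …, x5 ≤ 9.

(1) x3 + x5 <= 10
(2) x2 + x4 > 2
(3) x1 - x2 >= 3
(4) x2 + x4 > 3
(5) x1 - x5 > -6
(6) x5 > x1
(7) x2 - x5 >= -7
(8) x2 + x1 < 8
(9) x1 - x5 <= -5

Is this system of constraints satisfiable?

Constraints 3, 7, and 9 give x5 − x1 ≥ 5, x1 − x2 ≥ 3, x2 − x5 ≥ -7.
Adding all 3 inequalities: the left sides telescope to 0, and the right sides sum to 5 + 3 + (-7) = 1. So 0 ≥ 1, which is false.

Unsatisfiable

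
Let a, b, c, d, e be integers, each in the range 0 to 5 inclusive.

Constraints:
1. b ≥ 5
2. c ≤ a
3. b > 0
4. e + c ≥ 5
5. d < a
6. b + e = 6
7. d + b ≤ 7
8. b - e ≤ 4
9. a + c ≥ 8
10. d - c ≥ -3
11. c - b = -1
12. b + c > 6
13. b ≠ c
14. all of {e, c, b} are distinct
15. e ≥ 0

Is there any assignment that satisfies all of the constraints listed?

Satisfiable

Setting (a, b, c, d, e) = (4, 5, 4, 2, 1) satisfies everything: constraint 4: e + c = 5; constraint 6: b + e = 6, and the others follow.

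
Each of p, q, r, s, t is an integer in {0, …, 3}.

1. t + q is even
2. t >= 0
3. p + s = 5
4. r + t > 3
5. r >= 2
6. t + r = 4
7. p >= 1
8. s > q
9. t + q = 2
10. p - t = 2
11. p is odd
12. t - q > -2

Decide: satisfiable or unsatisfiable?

Satisfiable

Try p = 3, q = 1, r = 3, s = 2, t = 1.
Check constraint 3: p + s = 5; constraint 4: r + t = 4. The remaining constraints are straightforward to verify.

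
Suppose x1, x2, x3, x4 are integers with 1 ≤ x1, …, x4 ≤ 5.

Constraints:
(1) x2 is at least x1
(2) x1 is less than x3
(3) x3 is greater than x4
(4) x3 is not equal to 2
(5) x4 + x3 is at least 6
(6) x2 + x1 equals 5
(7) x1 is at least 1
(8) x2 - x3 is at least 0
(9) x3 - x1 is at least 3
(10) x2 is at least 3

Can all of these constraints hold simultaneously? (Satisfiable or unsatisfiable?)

The assignment x1 = 1, x2 = 4, x3 = 4, x4 = 3 works:
  constraint 5 holds since x4 + x3 = 7.
  constraint 6 holds since x2 + x1 = 5.
  constraint 8 holds since x2 - x3 = 0.
The rest check out directly.

Satisfiable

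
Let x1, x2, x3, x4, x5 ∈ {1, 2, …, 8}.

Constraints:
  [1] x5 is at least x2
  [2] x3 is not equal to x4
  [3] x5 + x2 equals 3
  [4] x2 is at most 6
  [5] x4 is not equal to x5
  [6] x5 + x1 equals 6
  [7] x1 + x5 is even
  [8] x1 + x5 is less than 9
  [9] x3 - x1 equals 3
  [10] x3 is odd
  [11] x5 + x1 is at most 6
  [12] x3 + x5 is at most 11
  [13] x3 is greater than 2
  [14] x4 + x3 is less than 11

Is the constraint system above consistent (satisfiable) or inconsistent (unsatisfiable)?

Satisfiable

The assignment x1 = 4, x2 = 1, x3 = 7, x4 = 1, x5 = 2 works:
  constraint 3 holds since x5 + x2 = 3.
  constraint 6 holds since x5 + x1 = 6.
The rest check out directly.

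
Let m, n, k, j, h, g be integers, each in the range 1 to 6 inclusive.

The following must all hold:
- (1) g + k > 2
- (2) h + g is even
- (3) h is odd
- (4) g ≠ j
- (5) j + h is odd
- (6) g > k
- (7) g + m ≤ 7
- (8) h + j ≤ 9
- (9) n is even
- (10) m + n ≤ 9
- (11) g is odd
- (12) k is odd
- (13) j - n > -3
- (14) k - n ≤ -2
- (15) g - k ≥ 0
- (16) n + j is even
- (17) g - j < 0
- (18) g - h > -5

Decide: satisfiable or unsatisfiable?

Satisfiable

Setting (m, n, k, j, h, g) = (2, 4, 1, 4, 5, 3) satisfies everything: constraint 1: g + k = 4; constraint 7: g + m = 5; constraint 8: h + j = 9, and the others follow.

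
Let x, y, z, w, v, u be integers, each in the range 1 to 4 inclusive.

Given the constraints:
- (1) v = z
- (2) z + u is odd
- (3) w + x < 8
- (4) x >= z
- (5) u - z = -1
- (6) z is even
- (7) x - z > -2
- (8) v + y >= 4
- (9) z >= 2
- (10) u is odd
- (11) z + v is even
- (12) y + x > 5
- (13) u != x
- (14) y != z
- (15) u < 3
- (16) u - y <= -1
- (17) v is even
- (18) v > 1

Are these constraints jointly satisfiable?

Satisfiable

Take x = 3, y = 4, z = 2, w = 4, v = 2, u = 1. Then constraint 3: w + x = 7; constraint 5: u - z = -1, and every other listed constraint is also met.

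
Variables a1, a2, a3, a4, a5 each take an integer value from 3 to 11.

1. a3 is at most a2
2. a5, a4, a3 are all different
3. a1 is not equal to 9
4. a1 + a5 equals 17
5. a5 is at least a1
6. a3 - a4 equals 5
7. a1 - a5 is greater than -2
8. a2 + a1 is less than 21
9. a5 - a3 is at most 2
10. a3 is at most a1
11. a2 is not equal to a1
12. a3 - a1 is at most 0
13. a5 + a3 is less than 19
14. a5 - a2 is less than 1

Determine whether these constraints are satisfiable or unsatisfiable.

Try a1 = 8, a2 = 11, a3 = 8, a4 = 3, a5 = 9.
Check constraint 4: a1 + a5 = 17; constraint 6: a3 - a4 = 5. The remaining constraints are straightforward to verify.

Satisfiable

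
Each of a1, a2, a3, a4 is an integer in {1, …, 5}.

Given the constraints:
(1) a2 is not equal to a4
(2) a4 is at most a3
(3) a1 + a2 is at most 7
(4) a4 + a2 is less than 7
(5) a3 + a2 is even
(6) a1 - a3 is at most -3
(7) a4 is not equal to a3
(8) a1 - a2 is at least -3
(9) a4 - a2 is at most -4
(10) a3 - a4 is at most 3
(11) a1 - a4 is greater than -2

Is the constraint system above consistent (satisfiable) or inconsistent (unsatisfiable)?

Constraints 6, 8, 9, and 10 give a4 − a3 ≥ -3, a3 − a1 ≥ 3, a1 − a2 ≥ -3, a2 − a4 ≥ 4.
Adding all 4 inequalities: the left sides telescope to 0, and the right sides sum to (-3) + 3 + (-3) + 4 = 1. So 0 ≥ 1, which is false.

Unsatisfiable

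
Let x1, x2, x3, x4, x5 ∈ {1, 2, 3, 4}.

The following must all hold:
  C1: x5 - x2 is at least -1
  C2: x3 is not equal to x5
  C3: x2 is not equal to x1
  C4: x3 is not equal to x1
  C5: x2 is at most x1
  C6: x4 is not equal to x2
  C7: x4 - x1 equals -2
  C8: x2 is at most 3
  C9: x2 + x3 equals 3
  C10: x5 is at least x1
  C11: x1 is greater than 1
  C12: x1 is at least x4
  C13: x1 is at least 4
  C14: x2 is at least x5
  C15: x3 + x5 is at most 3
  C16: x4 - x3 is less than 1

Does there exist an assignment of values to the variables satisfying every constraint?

Unsatisfiable

From constraints 10 and 13: x5 ≥ x1 and x1 ≥ 4, so x5 ≥ 4. From constraints 8 and 14: x5 ≤ x2 and x2 ≤ 3, so x5 ≤ 3. But 3 < 4, so no value of x5 works.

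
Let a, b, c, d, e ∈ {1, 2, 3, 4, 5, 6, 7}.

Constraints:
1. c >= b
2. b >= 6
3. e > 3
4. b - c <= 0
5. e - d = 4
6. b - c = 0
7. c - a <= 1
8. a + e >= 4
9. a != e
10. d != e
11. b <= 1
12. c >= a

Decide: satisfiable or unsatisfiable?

Unsatisfiable

From constraint 2: b ≥ 6. From constraint 11: b ≤ 1. But 1 < 6, so no value of b works.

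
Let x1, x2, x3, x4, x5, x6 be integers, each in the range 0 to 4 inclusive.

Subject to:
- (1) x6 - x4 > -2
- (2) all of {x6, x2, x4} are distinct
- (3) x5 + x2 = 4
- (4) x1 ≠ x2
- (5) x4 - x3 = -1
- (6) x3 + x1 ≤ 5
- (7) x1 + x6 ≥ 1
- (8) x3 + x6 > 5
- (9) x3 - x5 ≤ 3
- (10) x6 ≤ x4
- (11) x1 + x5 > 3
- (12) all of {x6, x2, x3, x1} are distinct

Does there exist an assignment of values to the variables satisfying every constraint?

One satisfying assignment is x1 = 1, x2 = 0, x3 = 4, x4 = 3, x5 = 4, x6 = 2.
For the less obvious constraints — constraint 1: x6 - x4 = -1; constraint 3: x5 + x2 = 4; constraint 5: x4 - x3 = -1 — and the others hold by inspection.

Satisfiable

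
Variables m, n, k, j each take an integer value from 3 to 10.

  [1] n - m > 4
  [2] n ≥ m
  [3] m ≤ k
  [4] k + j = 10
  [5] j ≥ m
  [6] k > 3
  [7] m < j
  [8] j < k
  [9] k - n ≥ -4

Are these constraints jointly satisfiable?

Try m = 3, n = 8, k = 6, j = 4.
Check constraint 1: n - m = 5; constraint 4: k + j = 10. The remaining constraints are straightforward to verify.

Satisfiable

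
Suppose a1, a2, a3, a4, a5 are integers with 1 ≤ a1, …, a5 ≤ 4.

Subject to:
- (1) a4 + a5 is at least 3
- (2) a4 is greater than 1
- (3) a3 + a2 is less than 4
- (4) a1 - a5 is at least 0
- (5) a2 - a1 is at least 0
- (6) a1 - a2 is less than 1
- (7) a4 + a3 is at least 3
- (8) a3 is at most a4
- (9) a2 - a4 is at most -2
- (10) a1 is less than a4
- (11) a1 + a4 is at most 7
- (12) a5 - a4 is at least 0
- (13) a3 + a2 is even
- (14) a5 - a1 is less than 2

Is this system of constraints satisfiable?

Constraints 4, 5, 9, and 12 give a2 − a1 ≥ 0, a1 − a5 ≥ 0, a5 − a4 ≥ 0, a4 − a2 ≥ 2.
Adding all 4 inequalities: the left sides telescope to 0, and the right sides sum to 0 + 0 + 0 + 2 = 2. So 0 ≥ 2, which is false.

Unsatisfiable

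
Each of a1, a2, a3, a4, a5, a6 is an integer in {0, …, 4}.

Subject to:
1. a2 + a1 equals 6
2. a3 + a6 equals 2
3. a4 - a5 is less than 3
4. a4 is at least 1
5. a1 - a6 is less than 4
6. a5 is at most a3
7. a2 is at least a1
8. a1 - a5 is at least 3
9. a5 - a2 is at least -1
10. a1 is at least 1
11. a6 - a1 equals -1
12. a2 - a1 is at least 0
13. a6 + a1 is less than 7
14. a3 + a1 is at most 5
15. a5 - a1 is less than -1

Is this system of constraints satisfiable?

Unsatisfiable

Constraints 8, 9, and 12 give a1 − a5 ≥ 3, a5 − a2 ≥ -1, a2 − a1 ≥ 0.
Adding all 3 inequalities: the left sides telescope to 0, and the right sides sum to 3 + (-1) + 0 = 2. So 0 ≥ 2, which is false.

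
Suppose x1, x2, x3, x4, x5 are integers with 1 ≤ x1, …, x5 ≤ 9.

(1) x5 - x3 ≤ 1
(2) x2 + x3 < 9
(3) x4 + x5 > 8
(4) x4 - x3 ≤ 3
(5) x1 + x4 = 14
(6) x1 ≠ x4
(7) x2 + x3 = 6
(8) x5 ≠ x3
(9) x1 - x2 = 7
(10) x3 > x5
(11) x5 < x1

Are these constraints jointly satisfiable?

Satisfiable

One satisfying assignment is x1 = 8, x2 = 1, x3 = 5, x4 = 6, x5 = 4.
For the less obvious constraints — constraint 1: x5 - x3 = -1; constraint 2: x2 + x3 = 6 — and the others hold by inspection.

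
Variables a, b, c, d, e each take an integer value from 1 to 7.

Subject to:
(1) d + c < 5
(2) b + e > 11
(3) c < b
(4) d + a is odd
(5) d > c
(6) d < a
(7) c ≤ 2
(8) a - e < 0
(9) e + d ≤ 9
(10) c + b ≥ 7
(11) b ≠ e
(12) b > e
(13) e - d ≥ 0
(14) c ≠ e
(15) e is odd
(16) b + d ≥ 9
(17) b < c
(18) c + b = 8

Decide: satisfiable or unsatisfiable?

Constraints 5, 6, 8, 12, and 17 give e < b, b < c, c < d, d < a, a < e. Chaining: e < b < c < d < a < e, which forces e < e — impossible.

Unsatisfiable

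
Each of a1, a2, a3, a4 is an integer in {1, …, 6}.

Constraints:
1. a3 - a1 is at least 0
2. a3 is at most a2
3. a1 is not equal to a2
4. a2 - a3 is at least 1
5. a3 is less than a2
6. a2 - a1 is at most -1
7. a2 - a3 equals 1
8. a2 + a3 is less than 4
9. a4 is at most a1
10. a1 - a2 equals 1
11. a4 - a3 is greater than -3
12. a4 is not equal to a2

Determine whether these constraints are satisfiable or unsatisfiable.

Constraints 1, 4, and 6 give a3 − a1 ≥ 0, a1 − a2 ≥ 1, a2 − a3 ≥ 1.
Adding all 3 inequalities: the left sides telescope to 0, and the right sides sum to 0 + 1 + 1 = 2. So 0 ≥ 2, which is false.

Unsatisfiable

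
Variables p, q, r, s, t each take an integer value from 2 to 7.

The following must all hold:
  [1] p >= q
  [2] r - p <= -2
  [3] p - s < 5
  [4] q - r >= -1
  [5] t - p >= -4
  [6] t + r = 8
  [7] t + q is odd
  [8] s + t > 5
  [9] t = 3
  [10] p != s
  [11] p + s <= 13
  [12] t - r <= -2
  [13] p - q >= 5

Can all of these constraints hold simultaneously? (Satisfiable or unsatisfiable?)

Constraints 4, 5, 12, and 13 give q − r ≥ -1, r − t ≥ 2, t − p ≥ -4, p − q ≥ 5.
Adding all 4 inequalities: the left sides telescope to 0, and the right sides sum to (-1) + 2 + (-4) + 5 = 2. So 0 ≥ 2, which is false.

Unsatisfiable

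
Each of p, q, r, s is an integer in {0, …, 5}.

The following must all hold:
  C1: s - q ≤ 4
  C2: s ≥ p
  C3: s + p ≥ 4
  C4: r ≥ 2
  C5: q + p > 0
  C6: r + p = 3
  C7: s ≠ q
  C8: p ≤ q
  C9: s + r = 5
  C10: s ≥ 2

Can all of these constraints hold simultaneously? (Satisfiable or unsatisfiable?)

Setting (p, q, r, s) = (1, 1, 2, 3) satisfies everything: constraint 1: s - q = 2; constraint 3: s + p = 4, and the others follow.

Satisfiable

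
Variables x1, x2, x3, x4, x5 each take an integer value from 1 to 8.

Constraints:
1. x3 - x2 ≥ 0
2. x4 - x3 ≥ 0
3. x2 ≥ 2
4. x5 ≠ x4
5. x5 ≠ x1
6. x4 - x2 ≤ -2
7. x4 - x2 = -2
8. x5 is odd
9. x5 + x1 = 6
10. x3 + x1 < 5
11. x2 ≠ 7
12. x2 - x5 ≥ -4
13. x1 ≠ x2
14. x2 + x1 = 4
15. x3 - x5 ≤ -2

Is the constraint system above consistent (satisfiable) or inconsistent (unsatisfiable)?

Unsatisfiable

Constraints 1, 2, and 6 give x3 − x2 ≥ 0, x2 − x4 ≥ 2, x4 − x3 ≥ 0.
Adding all 3 inequalities: the left sides telescope to 0, and the right sides sum to 0 + 2 + 0 = 2. So 0 ≥ 2, which is false.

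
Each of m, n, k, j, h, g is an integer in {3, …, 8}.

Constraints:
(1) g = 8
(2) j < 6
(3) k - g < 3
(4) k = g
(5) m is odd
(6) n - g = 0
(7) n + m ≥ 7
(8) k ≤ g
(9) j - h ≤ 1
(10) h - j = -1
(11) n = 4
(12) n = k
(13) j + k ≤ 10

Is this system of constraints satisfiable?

Unsatisfiable

Constraint 11 fixes n = 4 and constraint 1 fixes g = 8. Constraints 4 and 12 give n = k = g, so n = g. But 4 ≠ 8 — contradiction.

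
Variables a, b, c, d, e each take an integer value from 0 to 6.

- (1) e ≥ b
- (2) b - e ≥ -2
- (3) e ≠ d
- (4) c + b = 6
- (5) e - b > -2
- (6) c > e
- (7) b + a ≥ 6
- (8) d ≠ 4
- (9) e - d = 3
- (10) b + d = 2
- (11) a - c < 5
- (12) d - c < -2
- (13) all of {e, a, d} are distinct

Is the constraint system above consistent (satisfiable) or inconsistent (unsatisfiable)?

Take a = 6, b = 2, c = 4, d = 0, e = 3. Then constraint 2: b - e = -1; constraint 4: c + b = 6, and every other listed constraint is also met.

Satisfiable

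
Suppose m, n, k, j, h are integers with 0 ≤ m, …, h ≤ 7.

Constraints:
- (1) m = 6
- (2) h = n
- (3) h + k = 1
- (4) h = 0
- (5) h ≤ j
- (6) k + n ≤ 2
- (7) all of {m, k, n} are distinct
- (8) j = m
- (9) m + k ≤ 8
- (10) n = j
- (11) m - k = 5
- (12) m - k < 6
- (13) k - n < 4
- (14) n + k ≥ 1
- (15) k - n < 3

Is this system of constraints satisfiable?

Constraint 4 fixes h = 0 and constraint 1 fixes m = 6. Constraints 2, 8, and 10 give h = n = j = m, so h = m. But 0 ≠ 6 — contradiction.

Unsatisfiable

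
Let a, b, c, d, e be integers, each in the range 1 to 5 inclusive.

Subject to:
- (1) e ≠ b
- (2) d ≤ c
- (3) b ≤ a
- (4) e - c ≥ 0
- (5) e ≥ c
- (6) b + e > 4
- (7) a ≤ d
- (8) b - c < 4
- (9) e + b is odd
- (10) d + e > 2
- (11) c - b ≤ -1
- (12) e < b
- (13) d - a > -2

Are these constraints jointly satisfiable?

Unsatisfiable

Constraints 2, 3, 5, 7, and 12 give a ≤ d, d ≤ c, c ≤ e, e < b, b ≤ a. Chaining: a ≤ d ≤ c ≤ e < b ≤ a, which forces a < a — impossible.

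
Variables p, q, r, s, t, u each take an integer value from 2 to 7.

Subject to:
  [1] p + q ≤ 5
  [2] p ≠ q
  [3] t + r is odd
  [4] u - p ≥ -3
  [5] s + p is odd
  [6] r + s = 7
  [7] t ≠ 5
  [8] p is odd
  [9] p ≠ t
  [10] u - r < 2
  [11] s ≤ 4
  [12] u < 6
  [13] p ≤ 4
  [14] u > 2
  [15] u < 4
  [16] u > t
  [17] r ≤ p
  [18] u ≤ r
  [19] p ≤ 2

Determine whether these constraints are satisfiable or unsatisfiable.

From constraints 17 and 19: r ≤ p ≤ 2. From constraint 11: s ≤ 4. Hence r + s ≤ 6. But constraint 6 requires r + s = 7, and 7 > 6. Contradiction.

Unsatisfiable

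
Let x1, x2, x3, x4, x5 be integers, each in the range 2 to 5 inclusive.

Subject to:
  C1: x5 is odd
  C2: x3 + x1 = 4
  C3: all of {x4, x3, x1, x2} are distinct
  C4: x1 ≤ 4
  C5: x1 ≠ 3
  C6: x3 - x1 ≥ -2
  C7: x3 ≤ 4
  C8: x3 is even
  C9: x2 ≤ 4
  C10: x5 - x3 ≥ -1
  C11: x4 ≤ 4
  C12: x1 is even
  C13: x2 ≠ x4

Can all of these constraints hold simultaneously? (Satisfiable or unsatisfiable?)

Unsatisfiable

Constraints 4, 7, 9, and 11 confine each of x4, x3, x1, x2 to the 3 values {2, …, 4} (the domain already gives each ≥ 2).
Constraint 3 requires all 4 of them to be distinct, but only 3 values are available — impossible by the pigeonhole principle.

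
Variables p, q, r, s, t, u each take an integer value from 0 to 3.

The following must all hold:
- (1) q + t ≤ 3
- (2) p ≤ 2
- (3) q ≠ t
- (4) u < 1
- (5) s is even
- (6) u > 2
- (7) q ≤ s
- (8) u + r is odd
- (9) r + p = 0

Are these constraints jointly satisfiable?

From constraint 6: u ≥ 3. From constraint 4: u ≤ 0. But 0 < 3, so no value of u works.

Unsatisfiable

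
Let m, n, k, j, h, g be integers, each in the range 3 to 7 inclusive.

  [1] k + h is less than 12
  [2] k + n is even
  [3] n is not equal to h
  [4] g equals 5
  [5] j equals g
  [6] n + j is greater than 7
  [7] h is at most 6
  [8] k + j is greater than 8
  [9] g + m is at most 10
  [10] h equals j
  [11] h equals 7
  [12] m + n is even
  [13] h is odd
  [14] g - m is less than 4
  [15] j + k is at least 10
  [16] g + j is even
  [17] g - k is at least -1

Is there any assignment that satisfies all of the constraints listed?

Constraint 11 fixes h = 7 and constraint 4 fixes g = 5. Constraints 5 and 10 give h = j = g, so h = g. But 7 ≠ 5 — contradiction.

Unsatisfiable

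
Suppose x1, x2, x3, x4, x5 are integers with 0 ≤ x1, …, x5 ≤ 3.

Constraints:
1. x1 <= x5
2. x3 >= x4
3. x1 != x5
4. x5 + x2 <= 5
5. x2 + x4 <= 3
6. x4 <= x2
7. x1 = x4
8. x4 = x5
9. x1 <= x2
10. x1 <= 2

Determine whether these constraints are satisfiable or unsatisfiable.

From constraints 7 and 8, x1 = x4 = x5, so x1 = x5. But constraint 3 says x1 ≠ x5. Contradiction.

Unsatisfiable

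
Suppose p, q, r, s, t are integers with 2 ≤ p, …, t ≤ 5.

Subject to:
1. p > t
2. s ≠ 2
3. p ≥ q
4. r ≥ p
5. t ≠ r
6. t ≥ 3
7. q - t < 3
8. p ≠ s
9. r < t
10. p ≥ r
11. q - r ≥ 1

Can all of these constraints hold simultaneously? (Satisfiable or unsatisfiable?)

Unsatisfiable

Constraints 1, 4, and 9 give p ≤ r, r < t, t < p. Chaining: p ≤ r < t < p, which forces p < p — impossible.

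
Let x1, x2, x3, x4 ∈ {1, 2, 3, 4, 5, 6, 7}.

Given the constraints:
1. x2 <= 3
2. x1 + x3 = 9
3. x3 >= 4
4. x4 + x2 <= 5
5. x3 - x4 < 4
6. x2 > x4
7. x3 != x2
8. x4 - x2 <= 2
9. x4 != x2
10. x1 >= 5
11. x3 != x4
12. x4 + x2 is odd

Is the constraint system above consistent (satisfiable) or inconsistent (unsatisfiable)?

Setting (x1, x2, x3, x4) = (5, 2, 4, 1) satisfies everything: constraint 2: x1 + x3 = 9; constraint 4: x4 + x2 = 3, and the others follow.

Satisfiable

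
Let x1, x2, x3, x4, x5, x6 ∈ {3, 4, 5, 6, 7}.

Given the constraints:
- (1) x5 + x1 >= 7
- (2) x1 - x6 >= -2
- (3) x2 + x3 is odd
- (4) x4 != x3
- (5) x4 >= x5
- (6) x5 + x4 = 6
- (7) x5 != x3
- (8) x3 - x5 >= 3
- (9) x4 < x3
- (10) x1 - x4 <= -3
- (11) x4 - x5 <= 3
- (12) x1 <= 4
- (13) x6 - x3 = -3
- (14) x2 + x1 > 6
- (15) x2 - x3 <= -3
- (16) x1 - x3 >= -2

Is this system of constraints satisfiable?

Unsatisfiable

Constraints 8, 10, 11, and 16 give x3 − x5 ≥ 3, x5 − x4 ≥ -3, x4 − x1 ≥ 3, x1 − x3 ≥ -2.
Adding all 4 inequalities: the left sides telescope to 0, and the right sides sum to 3 + (-3) + 3 + (-2) = 1. So 0 ≥ 1, which is false.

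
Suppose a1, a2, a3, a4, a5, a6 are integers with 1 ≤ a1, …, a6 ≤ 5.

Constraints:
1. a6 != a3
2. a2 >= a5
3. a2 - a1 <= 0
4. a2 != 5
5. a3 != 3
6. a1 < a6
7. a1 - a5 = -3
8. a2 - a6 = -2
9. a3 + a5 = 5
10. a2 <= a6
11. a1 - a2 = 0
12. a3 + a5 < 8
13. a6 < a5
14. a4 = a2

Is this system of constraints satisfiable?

Constraints 2, 10, and 13 give a5 ≤ a2, a2 ≤ a6, a6 < a5. Chaining: a5 ≤ a2 ≤ a6 < a5, which forces a5 < a5 — impossible.

Unsatisfiable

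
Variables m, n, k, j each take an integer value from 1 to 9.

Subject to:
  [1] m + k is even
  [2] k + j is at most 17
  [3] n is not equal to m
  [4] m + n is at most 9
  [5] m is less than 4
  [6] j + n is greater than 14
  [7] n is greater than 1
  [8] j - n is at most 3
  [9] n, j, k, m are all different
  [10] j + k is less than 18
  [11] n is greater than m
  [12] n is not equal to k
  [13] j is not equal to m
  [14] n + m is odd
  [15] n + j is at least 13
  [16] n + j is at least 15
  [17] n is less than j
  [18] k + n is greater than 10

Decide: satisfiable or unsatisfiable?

The assignment m = 3, n = 6, k = 7, j = 9 works:
  constraint 2 holds since k + j = 16.
  constraint 4 holds since m + n = 9.
The rest check out directly.

Satisfiable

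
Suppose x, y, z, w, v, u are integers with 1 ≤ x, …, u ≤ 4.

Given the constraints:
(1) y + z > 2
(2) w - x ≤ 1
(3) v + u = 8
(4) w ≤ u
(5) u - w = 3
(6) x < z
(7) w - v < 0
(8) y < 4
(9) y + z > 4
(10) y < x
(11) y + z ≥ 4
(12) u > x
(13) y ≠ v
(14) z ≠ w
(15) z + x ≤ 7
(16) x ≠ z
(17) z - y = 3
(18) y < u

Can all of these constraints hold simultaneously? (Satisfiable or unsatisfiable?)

Take x = 3, y = 1, z = 4, w = 1, v = 4, u = 4. Then constraint 1: y + z = 5; constraint 2: w - x = -2; constraint 3: v + u = 8, and every other listed constraint is also met.

Satisfiable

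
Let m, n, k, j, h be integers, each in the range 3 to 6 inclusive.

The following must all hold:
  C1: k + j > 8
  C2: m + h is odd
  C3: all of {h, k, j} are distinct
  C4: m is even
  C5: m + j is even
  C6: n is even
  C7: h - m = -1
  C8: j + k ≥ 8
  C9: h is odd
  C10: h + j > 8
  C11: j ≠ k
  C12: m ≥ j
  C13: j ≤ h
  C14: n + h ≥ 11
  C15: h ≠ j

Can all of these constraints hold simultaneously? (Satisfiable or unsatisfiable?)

One satisfying assignment is m = 6, n = 6, k = 6, j = 4, h = 5.
For the less obvious constraints — constraint 1: k + j = 10; constraint 7: h - m = -1 — and the others hold by inspection.

Satisfiable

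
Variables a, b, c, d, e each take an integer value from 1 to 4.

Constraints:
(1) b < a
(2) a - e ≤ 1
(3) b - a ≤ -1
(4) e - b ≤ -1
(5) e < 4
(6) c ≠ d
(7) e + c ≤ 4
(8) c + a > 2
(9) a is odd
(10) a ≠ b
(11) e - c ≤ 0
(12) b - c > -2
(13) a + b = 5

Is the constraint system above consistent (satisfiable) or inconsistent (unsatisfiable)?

Constraints 2, 3, and 4 give e − a ≥ -1, a − b ≥ 1, b − e ≥ 1.
Adding all 3 inequalities: the left sides telescope to 0, and the right sides sum to (-1) + 1 + 1 = 1. So 0 ≥ 1, which is false.

Unsatisfiable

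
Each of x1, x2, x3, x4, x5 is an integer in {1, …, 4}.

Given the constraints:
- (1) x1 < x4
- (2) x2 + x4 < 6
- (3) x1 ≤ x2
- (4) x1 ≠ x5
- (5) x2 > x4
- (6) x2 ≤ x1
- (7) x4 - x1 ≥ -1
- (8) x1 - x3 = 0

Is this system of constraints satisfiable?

Unsatisfiable

Constraints 1, 5, and 6 give x1 < x4, x4 < x2, x2 ≤ x1. Chaining: x1 < x4 < x2 ≤ x1, which forces x1 < x1 — impossible.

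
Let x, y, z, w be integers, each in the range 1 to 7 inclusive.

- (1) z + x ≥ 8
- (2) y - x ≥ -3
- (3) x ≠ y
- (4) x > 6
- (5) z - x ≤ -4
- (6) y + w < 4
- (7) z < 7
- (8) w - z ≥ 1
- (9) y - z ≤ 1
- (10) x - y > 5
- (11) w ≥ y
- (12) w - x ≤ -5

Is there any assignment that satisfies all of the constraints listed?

Constraints 2, 8, 9, and 12 give y − x ≥ -3, x − w ≥ 5, w − z ≥ 1, z − y ≥ -1.
Adding all 4 inequalities: the left sides telescope to 0, and the right sides sum to (-3) + 5 + 1 + (-1) = 2. So 0 ≥ 2, which is false.

Unsatisfiable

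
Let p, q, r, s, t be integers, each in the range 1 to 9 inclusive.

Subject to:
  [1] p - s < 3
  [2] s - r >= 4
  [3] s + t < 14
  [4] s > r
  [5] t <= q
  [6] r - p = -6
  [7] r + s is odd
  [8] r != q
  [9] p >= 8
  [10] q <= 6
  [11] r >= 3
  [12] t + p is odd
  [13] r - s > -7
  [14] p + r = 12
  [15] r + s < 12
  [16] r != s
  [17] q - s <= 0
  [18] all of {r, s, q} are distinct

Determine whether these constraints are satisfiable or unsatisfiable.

One satisfying assignment is p = 9, q = 5, r = 3, s = 8, t = 4.
For the less obvious constraints — constraint 1: p - s = 1; constraint 2: s - r = 5 — and the others hold by inspection.

Satisfiable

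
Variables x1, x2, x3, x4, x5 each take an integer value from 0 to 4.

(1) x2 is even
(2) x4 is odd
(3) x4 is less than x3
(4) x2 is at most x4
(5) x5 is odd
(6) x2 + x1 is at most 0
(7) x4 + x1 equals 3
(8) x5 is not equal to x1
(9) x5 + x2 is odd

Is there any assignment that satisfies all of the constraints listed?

Satisfiable

One satisfying assignment is x1 = 0, x2 = 0, x3 = 4, x4 = 3, x5 = 1.
For the less obvious constraints — constraint 6: x2 + x1 = 0; constraint 7: x4 + x1 = 3 — and the others hold by inspection.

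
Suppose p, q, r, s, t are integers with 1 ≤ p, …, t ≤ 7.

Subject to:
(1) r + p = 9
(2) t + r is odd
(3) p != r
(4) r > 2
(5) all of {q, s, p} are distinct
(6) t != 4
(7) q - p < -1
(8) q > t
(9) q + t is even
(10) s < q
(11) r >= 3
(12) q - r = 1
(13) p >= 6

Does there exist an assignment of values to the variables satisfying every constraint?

Satisfiable

One satisfying assignment is p = 6, q = 4, r = 3, s = 3, t = 2.
For the less obvious constraints — constraint 1: r + p = 9; constraint 7: q - p = -2 — and the others hold by inspection.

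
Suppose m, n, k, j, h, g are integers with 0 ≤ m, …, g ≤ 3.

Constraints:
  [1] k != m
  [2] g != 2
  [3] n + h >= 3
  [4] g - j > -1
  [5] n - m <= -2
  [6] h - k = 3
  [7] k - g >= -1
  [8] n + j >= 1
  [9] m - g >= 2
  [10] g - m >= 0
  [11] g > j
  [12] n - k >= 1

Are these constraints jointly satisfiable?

Unsatisfiable

Constraints 5, 7, 10, and 12 give m − n ≥ 2, n − k ≥ 1, k − g ≥ -1, g − m ≥ 0.
Adding all 4 inequalities: the left sides telescope to 0, and the right sides sum to 2 + 1 + (-1) + 0 = 2. So 0 ≥ 2, which is false.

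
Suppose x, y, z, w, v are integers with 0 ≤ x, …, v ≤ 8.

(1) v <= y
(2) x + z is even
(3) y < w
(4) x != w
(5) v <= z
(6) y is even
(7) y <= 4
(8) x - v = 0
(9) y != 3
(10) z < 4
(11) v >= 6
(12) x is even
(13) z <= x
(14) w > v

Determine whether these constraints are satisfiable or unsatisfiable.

From constraints 5 and 11: z ≥ v and v ≥ 6, so z ≥ 6. From constraint 10: z ≤ 3. But 3 < 6, so no value of z works.

Unsatisfiable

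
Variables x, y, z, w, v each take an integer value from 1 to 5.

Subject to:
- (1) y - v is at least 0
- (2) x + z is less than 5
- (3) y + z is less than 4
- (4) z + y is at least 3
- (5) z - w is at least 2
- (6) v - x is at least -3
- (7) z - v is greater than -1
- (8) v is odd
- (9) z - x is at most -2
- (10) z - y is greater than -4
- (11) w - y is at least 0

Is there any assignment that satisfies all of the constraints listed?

Constraints 1, 5, 6, 9, and 11 give x − z ≥ 2, z − w ≥ 2, w − y ≥ 0, y − v ≥ 0, v − x ≥ -3.
Adding all 5 inequalities: the left sides telescope to 0, and the right sides sum to 2 + 2 + 0 + 0 + (-3) = 1. So 0 ≥ 1, which is false.

Unsatisfiable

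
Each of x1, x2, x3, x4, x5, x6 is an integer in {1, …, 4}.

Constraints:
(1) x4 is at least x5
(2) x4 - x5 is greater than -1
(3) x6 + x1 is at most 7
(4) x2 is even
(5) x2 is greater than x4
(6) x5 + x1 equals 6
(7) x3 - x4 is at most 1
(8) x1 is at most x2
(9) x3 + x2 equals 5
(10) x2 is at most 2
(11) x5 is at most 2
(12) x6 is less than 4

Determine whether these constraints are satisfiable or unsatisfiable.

From constraint 11: x5 ≤ 2. From constraints 8 and 10: x1 ≤ x2 ≤ 2. Hence x5 + x1 ≤ 4. But constraint 6 requires x5 + x1 = 6, and 6 > 4. Contradiction.

Unsatisfiable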